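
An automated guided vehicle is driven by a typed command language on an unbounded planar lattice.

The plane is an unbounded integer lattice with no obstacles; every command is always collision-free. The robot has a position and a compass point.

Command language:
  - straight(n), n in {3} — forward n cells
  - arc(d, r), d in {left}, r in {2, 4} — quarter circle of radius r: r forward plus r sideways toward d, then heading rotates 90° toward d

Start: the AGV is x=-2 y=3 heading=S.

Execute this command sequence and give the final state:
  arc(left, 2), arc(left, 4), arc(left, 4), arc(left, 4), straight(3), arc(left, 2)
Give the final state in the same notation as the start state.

x=-2 y=0 heading=E

t0: x=-2 y=3 heading=S
t=1 arc(left, 2) ⇒ x=0 y=1 heading=E
t=2 arc(left, 4) ⇒ x=4 y=5 heading=N
t=3 arc(left, 4) ⇒ x=0 y=9 heading=W
t=4 arc(left, 4) ⇒ x=-4 y=5 heading=S
t=5 straight(3) ⇒ x=-4 y=2 heading=S
t=6 arc(left, 2) ⇒ x=-2 y=0 heading=E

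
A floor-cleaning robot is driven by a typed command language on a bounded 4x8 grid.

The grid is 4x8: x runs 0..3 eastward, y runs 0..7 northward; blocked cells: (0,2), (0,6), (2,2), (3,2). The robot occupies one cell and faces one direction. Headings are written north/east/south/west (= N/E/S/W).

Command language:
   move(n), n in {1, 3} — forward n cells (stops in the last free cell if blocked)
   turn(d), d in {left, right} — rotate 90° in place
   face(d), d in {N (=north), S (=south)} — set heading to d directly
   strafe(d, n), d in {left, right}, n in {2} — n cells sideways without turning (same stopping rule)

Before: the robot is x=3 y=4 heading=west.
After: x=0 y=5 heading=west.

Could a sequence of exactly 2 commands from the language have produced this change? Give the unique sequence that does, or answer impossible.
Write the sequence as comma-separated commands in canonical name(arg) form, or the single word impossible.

key: still facing W at the end — nothing in the sequence rotates
initial: x=3 y=4 heading=west
[1] after move(3): x=0 y=4 heading=west
[2] after strafe(right, 2): x=0 y=5 heading=west
uniquely the one of 64 2-step routes that fits.

move(3), strafe(right, 2)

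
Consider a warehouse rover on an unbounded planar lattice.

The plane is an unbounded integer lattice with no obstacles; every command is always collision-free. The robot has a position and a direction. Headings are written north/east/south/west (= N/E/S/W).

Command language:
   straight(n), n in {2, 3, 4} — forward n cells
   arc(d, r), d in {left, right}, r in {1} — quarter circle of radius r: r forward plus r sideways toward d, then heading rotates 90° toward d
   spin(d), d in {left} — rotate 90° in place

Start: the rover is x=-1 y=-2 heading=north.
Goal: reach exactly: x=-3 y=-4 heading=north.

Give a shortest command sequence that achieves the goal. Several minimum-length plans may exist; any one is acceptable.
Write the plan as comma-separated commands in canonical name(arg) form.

spin(left), spin(left), straight(2), arc(right, 1), arc(right, 1)

begin: x=-1 y=-2 heading=north
[1] after spin(left): x=-1 y=-2 heading=west
[2] after spin(left): x=-1 y=-2 heading=south
[3] after straight(2): x=-1 y=-4 heading=south
[4] after arc(right, 1): x=-2 y=-5 heading=west
[5] after arc(right, 1): x=-3 y=-4 heading=north
no 4-step plan works, so 5 is optimal.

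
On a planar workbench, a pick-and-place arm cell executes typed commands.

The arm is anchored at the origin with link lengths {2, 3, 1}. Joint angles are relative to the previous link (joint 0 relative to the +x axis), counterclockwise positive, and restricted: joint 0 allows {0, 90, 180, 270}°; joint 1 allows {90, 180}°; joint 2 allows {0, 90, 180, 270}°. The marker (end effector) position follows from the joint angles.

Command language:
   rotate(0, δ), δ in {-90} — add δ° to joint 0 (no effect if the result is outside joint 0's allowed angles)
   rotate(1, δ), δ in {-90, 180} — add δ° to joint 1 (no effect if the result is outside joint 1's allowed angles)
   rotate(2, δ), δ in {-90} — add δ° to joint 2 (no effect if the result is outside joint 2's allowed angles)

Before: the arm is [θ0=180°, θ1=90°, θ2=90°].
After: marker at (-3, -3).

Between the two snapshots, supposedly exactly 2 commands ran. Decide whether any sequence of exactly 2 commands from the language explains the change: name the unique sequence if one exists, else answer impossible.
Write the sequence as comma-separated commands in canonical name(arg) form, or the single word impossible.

rotate(2, -90), rotate(2, -90)

start: [θ0=180°, θ1=90°, θ2=90°]
t=1 rotate(2, -90) ⇒ [θ0=180°, θ1=90°, θ2=0°]
t=2 rotate(2, -90) ⇒ [θ0=180°, θ1=90°, θ2=270°]
uniquely the one of 16 2-step routes that fits.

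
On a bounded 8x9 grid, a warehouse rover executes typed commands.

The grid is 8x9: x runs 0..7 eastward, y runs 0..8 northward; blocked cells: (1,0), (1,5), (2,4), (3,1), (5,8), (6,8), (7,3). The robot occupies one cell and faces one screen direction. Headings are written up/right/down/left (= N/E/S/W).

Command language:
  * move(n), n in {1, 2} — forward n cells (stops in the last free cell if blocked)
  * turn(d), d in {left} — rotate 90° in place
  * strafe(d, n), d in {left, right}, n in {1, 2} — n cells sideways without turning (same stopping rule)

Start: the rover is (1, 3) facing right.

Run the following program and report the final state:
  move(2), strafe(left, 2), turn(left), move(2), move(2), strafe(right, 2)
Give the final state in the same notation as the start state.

begin: (1, 3) facing right
[1] after move(2): (3, 3) facing right
[2] after strafe(left, 2): (3, 5) facing right
[3] after turn(left): (3, 5) facing up
[4] after move(2): (3, 7) facing up
[5] after move(2): (3, 8) facing up
[6] after strafe(right, 2): (4, 8) facing up

(4, 8) facing up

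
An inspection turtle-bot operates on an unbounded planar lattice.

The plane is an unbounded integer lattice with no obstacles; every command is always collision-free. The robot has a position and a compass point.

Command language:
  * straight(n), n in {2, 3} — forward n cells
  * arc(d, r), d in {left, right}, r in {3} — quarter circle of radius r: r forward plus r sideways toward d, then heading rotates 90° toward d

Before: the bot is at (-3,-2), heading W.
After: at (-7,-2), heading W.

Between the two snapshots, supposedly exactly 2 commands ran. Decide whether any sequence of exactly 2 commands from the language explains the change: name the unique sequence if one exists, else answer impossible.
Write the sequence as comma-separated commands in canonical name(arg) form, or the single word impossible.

straight(2), straight(2)

key: heading stays W — no command in the sequence turns
start: at (-3,-2), heading W
[1] after straight(2): at (-5,-2), heading W
[2] after straight(2): at (-7,-2), heading W
all 16 alternatives checked — unique.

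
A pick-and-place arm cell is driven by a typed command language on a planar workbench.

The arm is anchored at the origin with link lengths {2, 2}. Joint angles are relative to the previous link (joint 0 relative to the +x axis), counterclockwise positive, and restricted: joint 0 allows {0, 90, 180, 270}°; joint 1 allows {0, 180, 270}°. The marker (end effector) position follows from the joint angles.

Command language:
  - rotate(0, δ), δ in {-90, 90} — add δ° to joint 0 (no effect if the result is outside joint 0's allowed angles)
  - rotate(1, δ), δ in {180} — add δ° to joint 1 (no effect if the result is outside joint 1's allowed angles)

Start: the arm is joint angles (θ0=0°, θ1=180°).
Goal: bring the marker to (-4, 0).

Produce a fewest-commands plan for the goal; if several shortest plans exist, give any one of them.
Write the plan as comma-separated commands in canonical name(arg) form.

begin: joint angles (θ0=0°, θ1=180°)
step 1 (rotate(0, -90)): joint angles (θ0=270°, θ1=180°)
step 2 (rotate(0, -90)): joint angles (θ0=180°, θ1=180°)
step 3 (rotate(1, 180)): joint angles (θ0=180°, θ1=0°)
nothing shorter than 3 reaches the goal.

rotate(0, -90), rotate(0, -90), rotate(1, 180)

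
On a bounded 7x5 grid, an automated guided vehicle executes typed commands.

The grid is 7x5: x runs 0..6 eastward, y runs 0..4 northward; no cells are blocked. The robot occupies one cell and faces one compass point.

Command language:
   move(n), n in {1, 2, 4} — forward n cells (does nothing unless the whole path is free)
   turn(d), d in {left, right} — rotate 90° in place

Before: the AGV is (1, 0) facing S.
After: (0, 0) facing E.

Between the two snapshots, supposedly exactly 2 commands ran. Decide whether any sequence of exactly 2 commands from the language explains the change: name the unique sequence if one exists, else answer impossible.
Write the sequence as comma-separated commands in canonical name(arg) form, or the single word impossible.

impossible

checked all 2-command options: none fits.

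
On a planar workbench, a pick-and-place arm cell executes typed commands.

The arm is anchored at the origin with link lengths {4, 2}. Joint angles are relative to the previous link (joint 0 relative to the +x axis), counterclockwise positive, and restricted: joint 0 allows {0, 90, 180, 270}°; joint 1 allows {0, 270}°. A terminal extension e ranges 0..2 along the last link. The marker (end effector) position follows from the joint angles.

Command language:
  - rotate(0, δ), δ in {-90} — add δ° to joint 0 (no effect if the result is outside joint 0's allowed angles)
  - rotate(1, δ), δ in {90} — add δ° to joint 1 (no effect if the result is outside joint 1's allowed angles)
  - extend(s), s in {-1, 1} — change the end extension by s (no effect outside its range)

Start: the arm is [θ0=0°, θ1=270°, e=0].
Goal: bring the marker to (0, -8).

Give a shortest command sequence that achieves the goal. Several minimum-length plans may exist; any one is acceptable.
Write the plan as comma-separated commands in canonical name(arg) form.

initial: [θ0=0°, θ1=270°, e=0]
[1] after rotate(0, -90): [θ0=270°, θ1=270°, e=0]
[2] after extend(1): [θ0=270°, θ1=270°, e=1]
[3] after extend(1): [θ0=270°, θ1=270°, e=2]
[4] after rotate(1, 90): [θ0=270°, θ1=0°, e=2]
nothing shorter than 4 reaches the goal.

rotate(0, -90), extend(1), extend(1), rotate(1, 90)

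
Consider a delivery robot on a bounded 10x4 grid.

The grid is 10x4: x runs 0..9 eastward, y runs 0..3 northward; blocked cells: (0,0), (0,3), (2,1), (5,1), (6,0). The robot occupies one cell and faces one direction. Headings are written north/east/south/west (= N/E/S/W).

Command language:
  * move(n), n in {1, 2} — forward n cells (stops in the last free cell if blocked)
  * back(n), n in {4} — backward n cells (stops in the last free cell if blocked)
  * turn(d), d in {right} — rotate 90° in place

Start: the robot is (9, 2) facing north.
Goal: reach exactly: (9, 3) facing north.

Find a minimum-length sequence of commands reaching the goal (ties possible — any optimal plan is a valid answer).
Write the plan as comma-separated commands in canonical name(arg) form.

start: (9, 2) facing north
step 1 (move(2)): (9, 3) facing north
shorter routes all fall short; 1 is best.

move(2)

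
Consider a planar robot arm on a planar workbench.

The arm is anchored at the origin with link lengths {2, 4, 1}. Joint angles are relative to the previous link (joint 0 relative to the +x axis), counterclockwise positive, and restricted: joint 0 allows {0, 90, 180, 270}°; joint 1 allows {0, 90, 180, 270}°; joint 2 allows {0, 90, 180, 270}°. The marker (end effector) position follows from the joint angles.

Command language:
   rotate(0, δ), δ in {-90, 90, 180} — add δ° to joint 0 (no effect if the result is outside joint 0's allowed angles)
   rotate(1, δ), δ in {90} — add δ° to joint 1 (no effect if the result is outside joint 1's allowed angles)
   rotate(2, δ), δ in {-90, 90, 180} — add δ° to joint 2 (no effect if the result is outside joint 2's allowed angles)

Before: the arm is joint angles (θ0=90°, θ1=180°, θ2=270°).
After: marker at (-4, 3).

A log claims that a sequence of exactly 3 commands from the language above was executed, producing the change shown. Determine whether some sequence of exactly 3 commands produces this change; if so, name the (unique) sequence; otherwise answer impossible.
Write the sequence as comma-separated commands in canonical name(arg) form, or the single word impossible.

initial: joint angles (θ0=90°, θ1=180°, θ2=270°)
step 1 (rotate(1, 90)): joint angles (θ0=90°, θ1=270°, θ2=270°)
step 2 (rotate(1, 90)): joint angles (θ0=90°, θ1=0°, θ2=270°)
step 3 (rotate(1, 90)): joint angles (θ0=90°, θ1=90°, θ2=270°)
all 343 alternatives checked — unique.

rotate(1, 90), rotate(1, 90), rotate(1, 90)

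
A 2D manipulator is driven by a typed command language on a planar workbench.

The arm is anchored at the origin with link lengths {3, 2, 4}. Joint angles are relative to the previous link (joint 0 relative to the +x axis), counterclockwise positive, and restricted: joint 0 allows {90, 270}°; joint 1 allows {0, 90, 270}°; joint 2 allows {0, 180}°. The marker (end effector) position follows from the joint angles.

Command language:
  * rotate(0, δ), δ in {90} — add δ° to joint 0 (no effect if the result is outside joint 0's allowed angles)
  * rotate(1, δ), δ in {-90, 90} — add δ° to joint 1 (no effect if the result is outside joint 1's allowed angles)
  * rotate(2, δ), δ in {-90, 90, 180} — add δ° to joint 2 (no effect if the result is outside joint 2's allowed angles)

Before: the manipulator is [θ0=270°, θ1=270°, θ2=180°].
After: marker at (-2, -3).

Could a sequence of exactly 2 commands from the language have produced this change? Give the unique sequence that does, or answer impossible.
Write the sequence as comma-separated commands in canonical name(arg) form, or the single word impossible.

rotate(1, 90), rotate(1, 90)

start: [θ0=270°, θ1=270°, θ2=180°]
[1] after rotate(1, 90): [θ0=270°, θ1=0°, θ2=180°]
[2] after rotate(1, 90): [θ0=270°, θ1=90°, θ2=180°]
all 36 alternatives checked — unique.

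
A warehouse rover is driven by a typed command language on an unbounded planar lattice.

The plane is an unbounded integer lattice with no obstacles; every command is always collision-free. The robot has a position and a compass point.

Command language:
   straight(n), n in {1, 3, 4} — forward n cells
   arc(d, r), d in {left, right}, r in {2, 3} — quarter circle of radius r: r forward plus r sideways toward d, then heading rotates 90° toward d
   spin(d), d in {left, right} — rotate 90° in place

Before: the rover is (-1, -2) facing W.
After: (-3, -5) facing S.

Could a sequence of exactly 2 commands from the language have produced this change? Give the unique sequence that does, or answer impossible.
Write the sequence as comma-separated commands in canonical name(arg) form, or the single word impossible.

arc(left, 2), straight(1)

key: running straight(1) before arc(left, 2) would end elsewhere — order is forced
begin: (-1, -2) facing W
1. arc(left, 2) → (-3, -4) facing S
2. straight(1) → (-3, -5) facing S
all 81 alternatives checked — unique.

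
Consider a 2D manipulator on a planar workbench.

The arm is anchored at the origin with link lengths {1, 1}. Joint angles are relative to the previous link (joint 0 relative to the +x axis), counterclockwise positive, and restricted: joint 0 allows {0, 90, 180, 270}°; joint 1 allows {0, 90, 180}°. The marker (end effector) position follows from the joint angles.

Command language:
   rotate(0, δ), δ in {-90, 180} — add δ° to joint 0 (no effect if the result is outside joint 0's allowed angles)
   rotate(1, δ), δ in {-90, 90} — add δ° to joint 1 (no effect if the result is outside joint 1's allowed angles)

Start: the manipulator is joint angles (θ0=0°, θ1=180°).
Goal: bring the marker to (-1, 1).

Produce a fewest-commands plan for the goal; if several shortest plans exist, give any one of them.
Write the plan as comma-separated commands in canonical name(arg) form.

from: joint angles (θ0=0°, θ1=180°)
t=1 rotate(0, 180) ⇒ joint angles (θ0=180°, θ1=180°)
t=2 rotate(0, -90) ⇒ joint angles (θ0=90°, θ1=180°)
t=3 rotate(1, -90) ⇒ joint angles (θ0=90°, θ1=90°)
shorter routes all fall short; 3 is best.

rotate(0, 180), rotate(0, -90), rotate(1, -90)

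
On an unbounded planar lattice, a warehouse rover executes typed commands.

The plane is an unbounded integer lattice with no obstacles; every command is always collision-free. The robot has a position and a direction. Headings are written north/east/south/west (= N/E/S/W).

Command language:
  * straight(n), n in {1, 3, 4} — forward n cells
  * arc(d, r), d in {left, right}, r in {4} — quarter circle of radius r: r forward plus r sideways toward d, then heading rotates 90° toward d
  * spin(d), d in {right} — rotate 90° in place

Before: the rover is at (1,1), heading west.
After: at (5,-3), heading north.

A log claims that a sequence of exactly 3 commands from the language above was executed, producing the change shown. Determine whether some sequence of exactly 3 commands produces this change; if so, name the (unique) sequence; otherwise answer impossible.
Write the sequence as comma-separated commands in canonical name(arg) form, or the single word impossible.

arc(left, 4), arc(left, 4), arc(left, 4)

key: cell and facing (now N) both changed — the 3 commands mix motion and turning
initial: at (1,1), heading west
t=1 arc(left, 4) ⇒ at (-3,-3), heading south
t=2 arc(left, 4) ⇒ at (1,-7), heading east
t=3 arc(left, 4) ⇒ at (5,-3), heading north
uniquely the one of 216 3-step routes that fits.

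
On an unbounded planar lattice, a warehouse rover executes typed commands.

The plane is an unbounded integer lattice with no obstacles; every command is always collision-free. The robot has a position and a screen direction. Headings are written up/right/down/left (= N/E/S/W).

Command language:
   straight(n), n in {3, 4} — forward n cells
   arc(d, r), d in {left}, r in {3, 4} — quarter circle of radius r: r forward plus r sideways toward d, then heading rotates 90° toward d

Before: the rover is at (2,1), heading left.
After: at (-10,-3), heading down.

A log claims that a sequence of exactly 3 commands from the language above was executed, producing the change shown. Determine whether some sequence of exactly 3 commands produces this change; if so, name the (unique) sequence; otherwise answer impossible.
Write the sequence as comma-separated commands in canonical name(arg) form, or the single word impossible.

key: position moved to (-10,-3) AND the heading swung to S — translation plus rotation needed
begin: at (2,1), heading left
step 1 (straight(4)): at (-2,1), heading left
step 2 (straight(4)): at (-6,1), heading left
step 3 (arc(left, 4)): at (-10,-3), heading down
no rival 3-sequence matches.

straight(4), straight(4), arc(left, 4)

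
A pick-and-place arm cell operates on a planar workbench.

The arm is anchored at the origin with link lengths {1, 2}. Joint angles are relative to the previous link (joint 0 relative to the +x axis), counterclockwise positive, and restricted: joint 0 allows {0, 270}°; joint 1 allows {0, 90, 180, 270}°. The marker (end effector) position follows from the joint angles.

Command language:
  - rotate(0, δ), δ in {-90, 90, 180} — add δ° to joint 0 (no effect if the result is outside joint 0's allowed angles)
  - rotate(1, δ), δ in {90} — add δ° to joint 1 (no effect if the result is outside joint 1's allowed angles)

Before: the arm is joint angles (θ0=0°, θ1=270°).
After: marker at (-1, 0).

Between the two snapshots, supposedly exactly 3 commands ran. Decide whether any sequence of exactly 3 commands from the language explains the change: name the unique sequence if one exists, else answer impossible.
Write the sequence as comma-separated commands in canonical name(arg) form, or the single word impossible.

rotate(1, 90), rotate(1, 90), rotate(1, 90)

from: joint angles (θ0=0°, θ1=270°)
t=1 rotate(1, 90) ⇒ joint angles (θ0=0°, θ1=0°)
t=2 rotate(1, 90) ⇒ joint angles (θ0=0°, θ1=90°)
t=3 rotate(1, 90) ⇒ joint angles (θ0=0°, θ1=180°)
no rival 3-sequence matches.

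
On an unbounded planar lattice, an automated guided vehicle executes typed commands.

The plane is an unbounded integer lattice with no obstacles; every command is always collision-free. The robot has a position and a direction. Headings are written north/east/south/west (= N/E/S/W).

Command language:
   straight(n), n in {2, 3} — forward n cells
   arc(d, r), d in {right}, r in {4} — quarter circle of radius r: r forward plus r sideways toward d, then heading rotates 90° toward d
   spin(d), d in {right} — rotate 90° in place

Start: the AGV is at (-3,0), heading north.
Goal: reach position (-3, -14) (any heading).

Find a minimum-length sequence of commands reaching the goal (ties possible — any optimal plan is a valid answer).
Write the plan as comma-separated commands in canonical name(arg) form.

spin(right), arc(right, 4), straight(3), straight(3), arc(right, 4)

t0: at (-3,0), heading north
[1] after spin(right): at (-3,0), heading east
[2] after arc(right, 4): at (1,-4), heading south
[3] after straight(3): at (1,-7), heading south
[4] after straight(3): at (1,-10), heading south
[5] after arc(right, 4): at (-3,-14), heading west
shorter routes all fall short; 5 is best.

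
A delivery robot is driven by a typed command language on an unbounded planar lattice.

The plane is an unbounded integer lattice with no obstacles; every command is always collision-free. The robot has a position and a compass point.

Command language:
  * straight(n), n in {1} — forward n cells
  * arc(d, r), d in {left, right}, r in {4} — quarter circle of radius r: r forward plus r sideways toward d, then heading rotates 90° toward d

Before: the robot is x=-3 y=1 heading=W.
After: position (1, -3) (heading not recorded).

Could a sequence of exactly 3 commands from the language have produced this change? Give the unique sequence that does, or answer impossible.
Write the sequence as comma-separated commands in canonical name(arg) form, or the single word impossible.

arc(left, 4), arc(left, 4), arc(left, 4)

from: x=-3 y=1 heading=W
t=1 arc(left, 4) ⇒ x=-7 y=-3 heading=S
t=2 arc(left, 4) ⇒ x=-3 y=-7 heading=E
t=3 arc(left, 4) ⇒ x=1 y=-3 heading=N
all 27 alternatives checked — unique.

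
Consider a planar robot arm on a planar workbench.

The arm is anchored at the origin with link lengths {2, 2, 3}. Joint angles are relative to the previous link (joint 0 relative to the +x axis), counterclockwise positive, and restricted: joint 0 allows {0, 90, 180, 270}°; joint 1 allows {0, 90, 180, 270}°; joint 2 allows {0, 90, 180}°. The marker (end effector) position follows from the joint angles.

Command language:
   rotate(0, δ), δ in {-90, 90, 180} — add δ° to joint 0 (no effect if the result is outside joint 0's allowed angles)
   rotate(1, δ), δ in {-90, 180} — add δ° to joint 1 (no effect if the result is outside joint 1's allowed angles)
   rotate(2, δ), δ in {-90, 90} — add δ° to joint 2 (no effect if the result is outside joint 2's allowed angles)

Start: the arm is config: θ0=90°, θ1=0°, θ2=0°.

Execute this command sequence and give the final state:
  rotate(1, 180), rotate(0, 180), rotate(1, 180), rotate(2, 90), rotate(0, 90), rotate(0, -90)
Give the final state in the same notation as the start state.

config: θ0=270°, θ1=0°, θ2=90°

start: config: θ0=90°, θ1=0°, θ2=0°
[1] after rotate(1, 180): config: θ0=90°, θ1=180°, θ2=0°
[2] after rotate(0, 180): config: θ0=270°, θ1=180°, θ2=0°
[3] after rotate(1, 180): config: θ0=270°, θ1=0°, θ2=0°
[4] after rotate(2, 90): config: θ0=270°, θ1=0°, θ2=90°
[5] after rotate(0, 90): config: θ0=0°, θ1=0°, θ2=90°
[6] after rotate(0, -90): config: θ0=270°, θ1=0°, θ2=90°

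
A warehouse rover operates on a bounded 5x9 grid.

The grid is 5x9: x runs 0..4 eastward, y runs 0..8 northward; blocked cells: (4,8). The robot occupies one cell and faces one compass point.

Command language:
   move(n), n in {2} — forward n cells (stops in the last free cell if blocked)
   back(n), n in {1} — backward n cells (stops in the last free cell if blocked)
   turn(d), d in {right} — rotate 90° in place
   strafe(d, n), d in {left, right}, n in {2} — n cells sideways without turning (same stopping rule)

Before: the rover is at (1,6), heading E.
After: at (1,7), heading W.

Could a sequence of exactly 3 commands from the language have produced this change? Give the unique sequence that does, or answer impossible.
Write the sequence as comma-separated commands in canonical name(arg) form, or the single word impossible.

key: position moved to (1,7) AND the heading swung to W — translation plus rotation needed
t0: at (1,6), heading E
t=1 turn(right) ⇒ at (1,6), heading S
t=2 back(1) ⇒ at (1,7), heading S
t=3 turn(right) ⇒ at (1,7), heading W
uniquely the one of 125 3-step routes that fits.

turn(right), back(1), turn(right)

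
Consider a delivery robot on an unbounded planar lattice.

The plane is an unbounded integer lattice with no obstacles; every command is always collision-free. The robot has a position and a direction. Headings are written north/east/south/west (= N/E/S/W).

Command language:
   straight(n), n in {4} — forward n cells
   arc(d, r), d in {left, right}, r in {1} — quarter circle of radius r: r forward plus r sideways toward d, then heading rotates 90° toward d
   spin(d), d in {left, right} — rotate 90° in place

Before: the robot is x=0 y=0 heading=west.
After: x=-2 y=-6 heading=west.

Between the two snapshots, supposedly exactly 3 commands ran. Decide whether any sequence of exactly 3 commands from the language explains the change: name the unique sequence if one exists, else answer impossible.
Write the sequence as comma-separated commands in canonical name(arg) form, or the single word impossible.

arc(left, 1), straight(4), arc(right, 1)

key: heading stays W — rotations cancel among the 3 commands
initial: x=0 y=0 heading=west
step 1 (arc(left, 1)): x=-1 y=-1 heading=south
step 2 (straight(4)): x=-1 y=-5 heading=south
step 3 (arc(right, 1)): x=-2 y=-6 heading=west
no other 3-command option fits: unique.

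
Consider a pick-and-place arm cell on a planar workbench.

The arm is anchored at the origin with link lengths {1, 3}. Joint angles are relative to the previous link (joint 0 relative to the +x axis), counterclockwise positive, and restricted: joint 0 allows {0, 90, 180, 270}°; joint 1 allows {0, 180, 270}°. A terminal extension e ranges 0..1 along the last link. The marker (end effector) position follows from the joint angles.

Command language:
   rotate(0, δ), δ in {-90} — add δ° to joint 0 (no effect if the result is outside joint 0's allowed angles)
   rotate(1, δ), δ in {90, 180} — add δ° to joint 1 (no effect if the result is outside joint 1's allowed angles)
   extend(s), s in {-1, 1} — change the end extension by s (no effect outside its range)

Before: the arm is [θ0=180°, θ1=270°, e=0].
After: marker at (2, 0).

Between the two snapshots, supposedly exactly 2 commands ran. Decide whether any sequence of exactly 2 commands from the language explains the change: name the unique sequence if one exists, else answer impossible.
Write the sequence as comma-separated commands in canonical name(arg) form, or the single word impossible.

rotate(1, 90), rotate(1, 180)

key: running rotate(1, 180) before rotate(1, 90) would end elsewhere — order is forced
from: [θ0=180°, θ1=270°, e=0]
t=1 rotate(1, 90) ⇒ [θ0=180°, θ1=0°, e=0]
t=2 rotate(1, 180) ⇒ [θ0=180°, θ1=180°, e=0]
all 25 alternatives checked — unique.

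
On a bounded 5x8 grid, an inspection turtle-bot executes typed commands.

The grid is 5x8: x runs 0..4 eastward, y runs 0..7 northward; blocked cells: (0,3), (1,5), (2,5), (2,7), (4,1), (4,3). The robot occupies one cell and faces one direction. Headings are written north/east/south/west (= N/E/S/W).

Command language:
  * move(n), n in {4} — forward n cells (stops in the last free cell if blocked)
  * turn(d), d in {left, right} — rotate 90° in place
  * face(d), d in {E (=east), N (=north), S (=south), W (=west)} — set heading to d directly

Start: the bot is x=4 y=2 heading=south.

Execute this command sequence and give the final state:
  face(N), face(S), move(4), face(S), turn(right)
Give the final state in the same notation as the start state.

x=4 y=2 heading=west

start: x=4 y=2 heading=south
[1] after face(N): x=4 y=2 heading=north
[2] after face(S): x=4 y=2 heading=south
[3] after move(4): x=4 y=2 heading=south
[4] after face(S): x=4 y=2 heading=south
[5] after turn(right): x=4 y=2 heading=west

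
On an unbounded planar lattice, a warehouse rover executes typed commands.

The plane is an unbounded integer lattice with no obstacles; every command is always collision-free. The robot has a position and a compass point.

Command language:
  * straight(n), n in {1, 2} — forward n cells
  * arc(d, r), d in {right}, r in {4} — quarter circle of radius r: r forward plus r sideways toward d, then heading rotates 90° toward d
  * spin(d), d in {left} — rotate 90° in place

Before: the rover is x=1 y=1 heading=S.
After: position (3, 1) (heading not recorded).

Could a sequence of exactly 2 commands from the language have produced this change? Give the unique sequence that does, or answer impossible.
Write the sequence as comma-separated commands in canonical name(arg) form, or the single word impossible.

key: order matters: swapping spin(left) and straight(2) lands elsewhere
t0: x=1 y=1 heading=S
step 1 (spin(left)): x=1 y=1 heading=E
step 2 (straight(2)): x=3 y=1 heading=E
all 16 alternatives checked — unique.

spin(left), straight(2)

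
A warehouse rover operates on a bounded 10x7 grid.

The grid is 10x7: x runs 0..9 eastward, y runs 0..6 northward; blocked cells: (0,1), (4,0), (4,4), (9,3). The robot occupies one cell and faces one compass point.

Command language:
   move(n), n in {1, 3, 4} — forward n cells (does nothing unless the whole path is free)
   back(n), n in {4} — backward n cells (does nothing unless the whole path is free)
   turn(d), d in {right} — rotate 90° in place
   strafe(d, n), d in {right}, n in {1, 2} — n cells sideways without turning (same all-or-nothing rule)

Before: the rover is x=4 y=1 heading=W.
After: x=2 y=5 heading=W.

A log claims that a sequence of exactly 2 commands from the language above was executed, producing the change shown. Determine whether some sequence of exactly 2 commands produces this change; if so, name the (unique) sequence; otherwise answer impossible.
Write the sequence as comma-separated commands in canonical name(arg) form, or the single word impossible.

impossible

checked all 2-command options: none fits.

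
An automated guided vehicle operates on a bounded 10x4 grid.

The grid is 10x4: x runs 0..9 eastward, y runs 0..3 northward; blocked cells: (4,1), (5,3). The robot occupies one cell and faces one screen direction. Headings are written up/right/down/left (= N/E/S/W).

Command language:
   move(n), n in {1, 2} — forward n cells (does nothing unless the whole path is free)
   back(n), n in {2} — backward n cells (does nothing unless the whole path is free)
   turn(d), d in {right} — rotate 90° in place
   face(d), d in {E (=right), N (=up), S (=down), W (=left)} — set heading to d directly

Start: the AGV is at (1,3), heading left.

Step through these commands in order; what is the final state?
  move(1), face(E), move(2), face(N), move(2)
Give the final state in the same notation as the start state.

start: at (1,3), heading left
t=1 move(1) ⇒ at (0,3), heading left
t=2 face(E) ⇒ at (0,3), heading right
t=3 move(2) ⇒ at (2,3), heading right
t=4 face(N) ⇒ at (2,3), heading up
t=5 move(2) ⇒ at (2,3), heading up

at (2,3), heading up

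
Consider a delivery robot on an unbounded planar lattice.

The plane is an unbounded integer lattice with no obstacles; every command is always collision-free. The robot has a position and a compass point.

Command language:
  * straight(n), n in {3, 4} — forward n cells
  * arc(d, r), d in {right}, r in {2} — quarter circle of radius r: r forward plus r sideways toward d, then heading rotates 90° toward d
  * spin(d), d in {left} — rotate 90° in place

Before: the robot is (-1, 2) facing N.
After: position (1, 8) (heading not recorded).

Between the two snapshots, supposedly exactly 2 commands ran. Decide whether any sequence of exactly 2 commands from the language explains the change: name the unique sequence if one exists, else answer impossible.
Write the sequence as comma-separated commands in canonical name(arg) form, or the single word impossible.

straight(4), arc(right, 2)

key: order matters: swapping straight(4) and arc(right, 2) lands elsewhere
t0: (-1, 2) facing N
step 1 (straight(4)): (-1, 6) facing N
step 2 (arc(right, 2)): (1, 8) facing E
all 16 alternatives checked — unique.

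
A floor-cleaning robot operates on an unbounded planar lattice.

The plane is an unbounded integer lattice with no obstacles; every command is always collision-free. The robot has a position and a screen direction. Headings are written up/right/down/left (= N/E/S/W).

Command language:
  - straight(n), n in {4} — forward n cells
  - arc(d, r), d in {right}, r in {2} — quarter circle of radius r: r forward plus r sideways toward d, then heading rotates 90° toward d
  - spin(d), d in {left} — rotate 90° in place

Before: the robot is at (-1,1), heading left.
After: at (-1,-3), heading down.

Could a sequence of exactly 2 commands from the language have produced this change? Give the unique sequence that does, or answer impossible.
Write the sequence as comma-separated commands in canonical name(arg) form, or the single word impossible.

spin(left), straight(4)

key: position moved to (-1,-3) AND the heading swung to S — translation plus rotation needed
start: at (-1,1), heading left
step 1 (spin(left)): at (-1,1), heading down
step 2 (straight(4)): at (-1,-3), heading down
uniquely the one of 9 2-step routes that fits.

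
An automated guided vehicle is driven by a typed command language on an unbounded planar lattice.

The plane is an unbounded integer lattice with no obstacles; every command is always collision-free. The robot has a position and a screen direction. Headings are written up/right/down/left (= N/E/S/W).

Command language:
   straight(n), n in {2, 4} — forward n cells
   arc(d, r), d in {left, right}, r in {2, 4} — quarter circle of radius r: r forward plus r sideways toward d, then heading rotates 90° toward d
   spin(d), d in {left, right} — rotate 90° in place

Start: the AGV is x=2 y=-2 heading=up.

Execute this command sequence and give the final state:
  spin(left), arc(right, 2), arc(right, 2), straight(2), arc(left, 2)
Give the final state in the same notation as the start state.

begin: x=2 y=-2 heading=up
t=1 spin(left) ⇒ x=2 y=-2 heading=left
t=2 arc(right, 2) ⇒ x=0 y=0 heading=up
t=3 arc(right, 2) ⇒ x=2 y=2 heading=right
t=4 straight(2) ⇒ x=4 y=2 heading=right
t=5 arc(left, 2) ⇒ x=6 y=4 heading=up

x=6 y=4 heading=up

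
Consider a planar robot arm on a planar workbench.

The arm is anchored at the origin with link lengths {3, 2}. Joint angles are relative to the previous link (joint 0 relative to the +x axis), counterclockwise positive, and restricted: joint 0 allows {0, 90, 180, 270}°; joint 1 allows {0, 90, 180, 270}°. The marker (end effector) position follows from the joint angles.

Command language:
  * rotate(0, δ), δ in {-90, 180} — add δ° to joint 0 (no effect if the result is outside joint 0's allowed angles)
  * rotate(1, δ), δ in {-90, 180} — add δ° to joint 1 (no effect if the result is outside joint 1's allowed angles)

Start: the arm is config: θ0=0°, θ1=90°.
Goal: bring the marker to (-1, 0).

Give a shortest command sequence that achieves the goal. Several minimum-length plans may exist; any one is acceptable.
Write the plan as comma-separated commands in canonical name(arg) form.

rotate(1, -90), rotate(1, 180), rotate(0, 180)

from: config: θ0=0°, θ1=90°
t=1 rotate(1, -90) ⇒ config: θ0=0°, θ1=0°
t=2 rotate(1, 180) ⇒ config: θ0=0°, θ1=180°
t=3 rotate(0, 180) ⇒ config: θ0=180°, θ1=180°
minimal: 3 command(s), checked below 3.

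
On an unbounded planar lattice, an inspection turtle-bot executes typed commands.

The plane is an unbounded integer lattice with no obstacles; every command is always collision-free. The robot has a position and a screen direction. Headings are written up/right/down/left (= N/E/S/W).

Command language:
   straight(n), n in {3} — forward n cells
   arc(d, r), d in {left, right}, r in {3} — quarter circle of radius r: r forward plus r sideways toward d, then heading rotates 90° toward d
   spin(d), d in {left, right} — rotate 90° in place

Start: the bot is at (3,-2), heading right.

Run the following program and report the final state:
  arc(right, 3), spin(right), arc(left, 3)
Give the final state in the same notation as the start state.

start: at (3,-2), heading right
step 1 (arc(right, 3)): at (6,-5), heading down
step 2 (spin(right)): at (6,-5), heading left
step 3 (arc(left, 3)): at (3,-8), heading down

at (3,-8), heading down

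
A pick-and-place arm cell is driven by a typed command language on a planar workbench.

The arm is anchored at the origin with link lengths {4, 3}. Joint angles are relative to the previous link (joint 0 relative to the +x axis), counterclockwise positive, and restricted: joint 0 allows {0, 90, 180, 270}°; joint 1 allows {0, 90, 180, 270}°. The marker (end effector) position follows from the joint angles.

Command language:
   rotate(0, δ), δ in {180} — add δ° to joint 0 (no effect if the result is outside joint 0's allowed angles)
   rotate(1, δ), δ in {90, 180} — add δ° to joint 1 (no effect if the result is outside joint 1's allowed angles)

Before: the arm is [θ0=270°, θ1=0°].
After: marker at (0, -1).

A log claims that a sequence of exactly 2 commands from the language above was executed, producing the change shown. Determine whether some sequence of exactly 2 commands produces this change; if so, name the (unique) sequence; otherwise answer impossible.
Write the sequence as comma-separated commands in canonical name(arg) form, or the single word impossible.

rotate(1, 90), rotate(1, 90)

t0: [θ0=270°, θ1=0°]
1. rotate(1, 90) → [θ0=270°, θ1=90°]
2. rotate(1, 90) → [θ0=270°, θ1=180°]
no rival 2-sequence matches.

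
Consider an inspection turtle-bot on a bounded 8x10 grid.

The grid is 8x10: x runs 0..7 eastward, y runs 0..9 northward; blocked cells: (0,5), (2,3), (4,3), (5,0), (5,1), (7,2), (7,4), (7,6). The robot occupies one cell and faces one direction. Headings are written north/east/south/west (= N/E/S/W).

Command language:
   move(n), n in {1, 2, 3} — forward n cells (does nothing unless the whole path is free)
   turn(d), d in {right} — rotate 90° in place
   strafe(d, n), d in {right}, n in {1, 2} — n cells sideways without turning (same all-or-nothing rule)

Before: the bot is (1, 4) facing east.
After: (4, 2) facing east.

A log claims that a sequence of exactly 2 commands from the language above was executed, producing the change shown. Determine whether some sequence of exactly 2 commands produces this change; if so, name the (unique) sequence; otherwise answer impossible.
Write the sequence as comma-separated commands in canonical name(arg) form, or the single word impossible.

key: still facing E at the end — nothing in the sequence rotates
initial: (1, 4) facing east
1. strafe(right, 2) → (1, 2) facing east
2. move(3) → (4, 2) facing east
no rival 2-sequence matches.

strafe(right, 2), move(3)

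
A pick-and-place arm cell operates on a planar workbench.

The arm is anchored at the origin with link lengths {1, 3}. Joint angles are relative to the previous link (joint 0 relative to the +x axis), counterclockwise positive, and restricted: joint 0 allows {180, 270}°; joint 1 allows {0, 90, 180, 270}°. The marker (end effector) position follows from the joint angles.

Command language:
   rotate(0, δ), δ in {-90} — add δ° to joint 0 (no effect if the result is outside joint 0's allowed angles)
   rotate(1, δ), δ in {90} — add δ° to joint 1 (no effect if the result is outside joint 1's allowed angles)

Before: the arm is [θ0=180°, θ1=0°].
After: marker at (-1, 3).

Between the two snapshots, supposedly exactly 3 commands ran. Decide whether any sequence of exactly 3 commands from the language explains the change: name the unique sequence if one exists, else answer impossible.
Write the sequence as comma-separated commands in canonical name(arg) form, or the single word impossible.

t0: [θ0=180°, θ1=0°]
step 1 (rotate(1, 90)): [θ0=180°, θ1=90°]
step 2 (rotate(1, 90)): [θ0=180°, θ1=180°]
step 3 (rotate(1, 90)): [θ0=180°, θ1=270°]
all 8 alternatives checked — unique.

rotate(1, 90), rotate(1, 90), rotate(1, 90)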